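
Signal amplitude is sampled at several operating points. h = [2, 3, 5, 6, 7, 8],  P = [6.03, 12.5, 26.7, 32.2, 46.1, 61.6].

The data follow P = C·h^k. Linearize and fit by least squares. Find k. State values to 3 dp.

k = 1.610

Taking logs, ln P = k·ln h + ln C, so regress ln P on ln h.
Σln h = 9.2183, Σ(ln h)² = 15.5987, Σln P = 19.0306, Σln h·ln P = 31.5507.
Equations: 15.5987·k + 9.2183·ln C = 31.5507;  9.2183·k + 6·ln C = 19.0306.
Slope k = (n·Σln h·ln P − Σln h·Σln P)/(n·Σ(ln h)² − (Σln h)²) = (6·31.5507 − 9.2183·19.0306)/8.6152 = 1.61045; ln C = (Σln P − k·Σln h)/n = 0.69749.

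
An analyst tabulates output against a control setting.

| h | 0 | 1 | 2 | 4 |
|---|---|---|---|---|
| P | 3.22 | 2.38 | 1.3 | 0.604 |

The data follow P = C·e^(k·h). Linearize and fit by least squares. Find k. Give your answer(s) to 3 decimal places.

Let Y = ln P. Fitting Y = k·h + ln C by least squares:
Over the data: Σh = 7.0000, Σ(h)² = 21.0000, Σln P = 1.7947, Σh·ln P = -0.6249.
Normal system: [[21.0000, 7.0000]; [7.0000, 4]]·[k, ln C]ᵀ = [-0.6249, 1.7947]ᵀ.
Slope k = (n·Σh·ln P − Σh·Σln P)/(n·Σ(h)² − (Σh)²) = (4·-0.6249 − 7.0000·1.7947)/35.0000 = -0.43035; ln C = (Σln P − k·Σh)/n = 1.20178.

k = -0.430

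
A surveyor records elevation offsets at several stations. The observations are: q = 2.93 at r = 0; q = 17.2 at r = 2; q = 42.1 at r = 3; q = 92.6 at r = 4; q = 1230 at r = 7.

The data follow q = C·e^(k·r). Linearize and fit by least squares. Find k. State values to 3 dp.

k = 0.860

Taking logs, ln q = k·r + ln C, so regress ln q on r.
XᵀX = [[78.0000, 16.0000]; [16.0000, 5]], rhs = [84.8265, 19.3030]ᵀ  (here Σr = 16.0000, Σ(r)² = 78.0000, Σln q = 19.3030, Σr·ln q = 84.8265).
Slope k = (n·Σr·ln q − Σr·Σln q)/(n·Σ(r)² − (Σr)²) = (5·84.8265 − 16.0000·19.3030)/134.0000 = 0.86033; ln C = (Σln q − k·Σr)/n = 1.10755.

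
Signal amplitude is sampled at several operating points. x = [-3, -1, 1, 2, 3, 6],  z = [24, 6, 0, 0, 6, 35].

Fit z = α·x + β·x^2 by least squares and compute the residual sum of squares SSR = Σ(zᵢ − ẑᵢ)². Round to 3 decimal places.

Normal-equation sums: Σx·x = 60, Σx·x^2 = 224, Σx^2·x^2 = 1476.
And Σx·z = 150, Σx^2·z = 1536.
MᵀM·[α, β]ᵀ = Mᵀz becomes [[60, 224]; [224, 1476]]·[α, β]ᵀ = [150, 1536]ᵀ.
det = 60·1476 − 224² = 38384.
α = (150·1476 − 224·1536)/38384 = -15333/4798; β = (60·1536 − 224·150)/38384 = 3660/2399.
Residuals: 3273/4798, 6135/4798, 8013/4798, 693/2399, 8907/4798, -1796/2399; SSR = 21542/2399.

SSR = 8.980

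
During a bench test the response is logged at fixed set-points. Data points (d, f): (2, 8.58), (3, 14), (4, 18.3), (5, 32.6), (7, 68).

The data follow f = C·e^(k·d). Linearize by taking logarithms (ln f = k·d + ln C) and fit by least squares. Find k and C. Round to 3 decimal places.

Taking logs, ln f = k·d + ln C, so regress ln f on d.
Σd = 21.0000, Σ(d)² = 103.0000, Σln f = 15.3992, Σd·ln f = 70.8018.
Equations: 103.0000·k + 21.0000·ln C = 70.8018;  21.0000·k + 5·ln C = 15.3992.
Solving (det = 74.0000): k = 0.41386, ln C = 1.34165, so C = exp(1.34165) = 3.82534.

k = 0.414, C = 3.825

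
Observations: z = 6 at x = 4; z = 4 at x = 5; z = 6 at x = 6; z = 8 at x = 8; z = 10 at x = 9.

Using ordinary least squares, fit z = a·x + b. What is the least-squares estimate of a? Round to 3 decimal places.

Sums needed: Σx·x = 222, Σx = 32, Σ1 = 5.
Right-hand side: Σx·z = 234, Σz = 34.
AᵀA·[a, b]ᵀ = Aᵀz becomes [[222, 32]; [32, 5]]·[a, b]ᵀ = [234, 34]ᵀ.
Eliminating b: 5·(row 1) − 32·(row 2) gives 86·a = 5·234 − 32·34 = 82, so a = 41/43.
Then b = (34 − 32·(41/43))/5 = 30/43.

a = 0.953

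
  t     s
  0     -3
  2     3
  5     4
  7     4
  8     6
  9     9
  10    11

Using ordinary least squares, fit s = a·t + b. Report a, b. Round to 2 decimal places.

a = 1.13, b = -1.78

Normal-equation sums: Σt·t = 323, Σt = 41, Σ1 = 7.
Moment sums: Σt·s = 293, Σs = 34.
So MᵀM·[a, b]ᵀ = Mᵀs: [[323, 41]; [41, 7]]·[a, b]ᵀ = [293, 34]ᵀ.
Δ = 323·7 − 41² = 580.
a = (293·7 − 41·34)/580 = 657/580; b = (323·34 − 41·293)/580 = -1031/580.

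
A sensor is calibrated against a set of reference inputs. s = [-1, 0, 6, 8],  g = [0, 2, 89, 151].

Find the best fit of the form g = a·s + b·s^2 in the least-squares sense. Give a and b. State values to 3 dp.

a = 2.448, b = 2.056

Forming AᵀA = [[101, 727]; [727, 5393]] and Aᵀg = [1742, 12868]ᵀ gives AᵀA·[a, b]ᵀ = Aᵀg.
Δ = 101·5393 − 727² = 16164.
a = (1742·5393 − 727·12868)/16164 = 6595/2694; b = (101·12868 − 727·1742)/16164 = 5539/2694.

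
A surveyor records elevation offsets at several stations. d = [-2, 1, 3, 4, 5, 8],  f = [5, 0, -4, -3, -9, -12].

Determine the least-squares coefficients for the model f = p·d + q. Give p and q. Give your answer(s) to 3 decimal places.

p = -1.737, q = 1.666

Compute the Gram sums: Σd·d = 119, Σd = 19, Σ1 = 6.
And Σd·f = -175, Σf = -23.
So AᵀA·[p, q]ᵀ = Aᵀf: [[119, 19]; [19, 6]]·[p, q]ᵀ = [-175, -23]ᵀ.
Δ = 119·6 − 19² = 353.
p = ((-175)·6 − 19·(-23))/353 = -613/353; q = (119·(-23) − 19·(-175))/353 = 588/353.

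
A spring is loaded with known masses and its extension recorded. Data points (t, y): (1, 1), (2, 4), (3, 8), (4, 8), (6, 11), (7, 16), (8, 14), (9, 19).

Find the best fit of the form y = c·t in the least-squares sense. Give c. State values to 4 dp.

c = 2.0231

Compute the Gram sums: Σt·t = 260.
Right-hand side: Σt·y = 526.
AᵀA·[c]ᵀ = Aᵀy becomes [[260]]·[c]ᵀ = [526]ᵀ.
c = 526/260 = 2.02308.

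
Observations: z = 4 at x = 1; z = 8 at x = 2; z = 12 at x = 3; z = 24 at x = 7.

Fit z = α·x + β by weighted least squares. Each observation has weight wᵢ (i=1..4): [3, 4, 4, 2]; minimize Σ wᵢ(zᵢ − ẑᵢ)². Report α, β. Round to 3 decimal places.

α = 3.303, β = 1.368

Sums needed: Σwᵢ·x·x = 153, Σwᵢ·x = 37, Σwᵢ·1 = 13.
Right-hand side: Σwᵢ·x·z = 556, Σwᵢ·z = 140.
Normal equations: [[153, 37]; [37, 13]]·[α, β]ᵀ = [556, 140]ᵀ.
Determinant 153·13 − 37² = 620.
α = (556·13 − 37·140)/620 = 512/155; β = (153·140 − 37·556)/620 = 212/155.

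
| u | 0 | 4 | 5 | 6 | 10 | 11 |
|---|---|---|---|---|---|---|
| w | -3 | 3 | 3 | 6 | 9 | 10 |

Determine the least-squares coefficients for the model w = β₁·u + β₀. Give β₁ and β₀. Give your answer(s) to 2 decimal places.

β₁ = 1.16, β₀ = -2.28

Forming XᵀX = [[298, 36]; [36, 6]] and Xᵀw = [263, 28]ᵀ gives XᵀX·[β₁, β₀]ᵀ = Xᵀw.
Eliminating β₀: 6·(row 1) − 36·(row 2) gives 492·β₁ = 6·263 − 36·28 = 570, so β₁ = 95/82.
Then β₀ = (28 − 36·(95/82))/6 = -281/123.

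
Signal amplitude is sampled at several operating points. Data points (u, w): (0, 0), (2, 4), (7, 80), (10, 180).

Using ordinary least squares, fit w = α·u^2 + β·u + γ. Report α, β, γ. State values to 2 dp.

α = 2.13, β = -3.45, γ = 0.86

Compute the Gram sums: Σu^2·u^2 = 12417, Σu^2·u = 1351, Σu^2 = 153, Σu·u = 153, Σu = 19, Σ1 = 4.
And Σu^2·w = 21936, Σu·w = 2368, Σw = 264.
So XᵀX·[α, β, γ]ᵀ = Xᵀw: [[12417, 1351, 153]; [1351, 153, 19]; [153, 19, 4]]·[α, β, γ]ᵀ = [21936, 2368, 264]ᵀ.
Inverting the 3×3 Gram matrix, [α, β, γ]ᵀ = [4742/2225, -7674/2225, 384/445]ᵀ.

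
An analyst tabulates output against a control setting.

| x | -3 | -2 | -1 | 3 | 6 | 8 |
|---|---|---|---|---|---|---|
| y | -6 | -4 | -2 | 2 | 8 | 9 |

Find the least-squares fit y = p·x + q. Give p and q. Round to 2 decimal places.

Setting ∂/∂p … = 0 gives: 123·p + 11·q = 154;  11·p + 6·q = 7.
(Σx·x = 123, Σx = 11, Σ1 = 6, Σx·y = 154, Σy = 7.)
det = 123·6 − 11² = 617.
p = (154·6 − 11·7)/617 = 847/617; q = (123·7 − 11·154)/617 = -833/617.

p = 1.37, q = -1.35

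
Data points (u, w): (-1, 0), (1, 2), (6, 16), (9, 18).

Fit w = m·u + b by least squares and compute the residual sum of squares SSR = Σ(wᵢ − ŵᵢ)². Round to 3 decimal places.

Compute the Gram sums: Σu·u = 119, Σu = 15, Σ1 = 4.
For Mᵀw: Σu·w = 260, Σw = 36.
Normal equations: [[119, 15]; [15, 4]]·[m, b]ᵀ = [260, 36]ᵀ.
Eliminating b: 4·(row 1) − 15·(row 2) gives 251·m = 4·260 − 15·36 = 500, so m = 500/251.
Then b = (36 − 15·(500/251))/4 = 384/251.
Residuals: 116/251, -382/251, 632/251, -366/251; SSR = 2760/251.

SSR = 10.996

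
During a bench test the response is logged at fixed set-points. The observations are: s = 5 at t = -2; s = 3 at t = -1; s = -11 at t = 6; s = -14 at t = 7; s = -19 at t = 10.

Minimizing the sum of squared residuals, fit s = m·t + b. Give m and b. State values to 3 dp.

m = -2.027, b = 0.909

Setting ∂/∂m … = 0 gives: 190·m + 20·b = -367;  20·m + 5·b = -36.
Determinant 190·5 − 20² = 550.
m = ((-367)·5 − 20·(-36))/550 = -223/110; b = (190·(-36) − 20·(-367))/550 = 10/11.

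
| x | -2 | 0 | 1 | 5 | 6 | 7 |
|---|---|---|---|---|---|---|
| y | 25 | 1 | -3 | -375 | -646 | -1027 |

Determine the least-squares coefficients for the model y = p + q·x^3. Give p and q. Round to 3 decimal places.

The normal equations are: 6·p + 677·q = -2025;  677·p + 179995·q = -538875.
(Σ1 = 6, Σx^3 = 677, Σx^3·x^3 = 179995, Σy = -2025, Σx^3·y = -538875.)
Δ = 6·179995 − 677² = 621641.
p = ((-2025)·179995 − 677·(-538875))/621641 = 328500/621641; q = (6·(-538875) − 677·(-2025))/621641 = -1862325/621641.

p = 0.528, q = -2.996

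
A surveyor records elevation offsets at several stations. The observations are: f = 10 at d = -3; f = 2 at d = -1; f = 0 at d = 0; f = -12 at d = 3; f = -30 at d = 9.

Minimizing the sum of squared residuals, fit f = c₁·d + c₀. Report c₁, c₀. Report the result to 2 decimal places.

The normal system XᵀX·[c₁, c₀]ᵀ = Xᵀf is [[100, 8]; [8, 5]]·[c₁, c₀]ᵀ = [-338, -30]ᵀ.
Δ = 100·5 − 8² = 436.
c₁ = ((-338)·5 − 8·(-30))/436 = -725/218; c₀ = (100·(-30) − 8·(-338))/436 = -74/109.

c₁ = -3.33, c₀ = -0.68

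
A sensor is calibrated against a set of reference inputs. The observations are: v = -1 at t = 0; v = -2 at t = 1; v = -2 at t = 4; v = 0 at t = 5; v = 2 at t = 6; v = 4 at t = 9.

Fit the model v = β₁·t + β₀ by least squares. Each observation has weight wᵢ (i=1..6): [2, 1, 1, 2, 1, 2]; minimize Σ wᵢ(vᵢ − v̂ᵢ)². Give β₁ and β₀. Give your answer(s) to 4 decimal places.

Entries of XᵀWX: Σwᵢ·t·t = 265, Σwᵢ·t = 39, Σwᵢ·1 = 9.
Right-hand side: Σwᵢ·t·v = 74, Σwᵢ·v = 4.
XᵀWX·[β₁, β₀]ᵀ = XᵀWv becomes [[265, 39]; [39, 9]]·[β₁, β₀]ᵀ = [74, 4]ᵀ.
Determinant 265·9 − 39² = 864.
β₁ = (74·9 − 39·4)/864 = 85/144; β₀ = (265·4 − 39·74)/864 = -913/432.

β₁ = 0.5903, β₀ = -2.1134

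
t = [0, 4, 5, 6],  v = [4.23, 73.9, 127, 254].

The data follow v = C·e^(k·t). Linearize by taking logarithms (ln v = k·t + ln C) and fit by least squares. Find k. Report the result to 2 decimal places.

k = 0.68

With ln vᵢ as the transformed response and tᵢ as the regressor:
Σt = 15.0000, Σ(t)² = 77.0000, Σln v = 16.1264, Σt·ln v = 74.6558.
Normal system: [[77.0000, 15.0000]; [15.0000, 4]]·[k, ln C]ᵀ = [74.6558, 16.1264]ᵀ.
Solving (det = 83.0000): k = 0.68345, ln C = 1.46866.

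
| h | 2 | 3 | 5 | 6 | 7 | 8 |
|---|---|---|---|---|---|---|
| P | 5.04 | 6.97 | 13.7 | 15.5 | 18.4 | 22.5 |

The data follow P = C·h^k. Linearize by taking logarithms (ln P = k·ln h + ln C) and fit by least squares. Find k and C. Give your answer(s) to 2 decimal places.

Linearized form: ln P = k·ln h + ln C. From the 6 transformed points,
Over the data: Σln h = 9.2183, Σ(ln h)² = 15.5987, Σln P = 14.9431, Σln h·ln P = 24.5192.
Normal system: [[15.5987, 9.2183]; [9.2183, 6]]·[k, ln C]ᵀ = [24.5192, 14.9431]ᵀ.
Solving (det = 8.6152): k = 1.08701, ln C = 0.82045, so C = exp(0.82045) = 2.27153.

k = 1.09, C = 2.27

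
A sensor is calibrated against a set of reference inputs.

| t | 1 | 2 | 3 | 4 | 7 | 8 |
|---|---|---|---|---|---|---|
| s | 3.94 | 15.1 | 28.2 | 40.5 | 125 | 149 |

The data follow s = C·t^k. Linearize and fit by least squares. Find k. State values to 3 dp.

Taking logs, ln s = k·ln t + ln C, so regress ln s on ln t.
Over the data: Σln t = 7.2034, Σ(ln t)² = 11.7199, Σln s = 20.9588, Σln t·ln s = 30.4823.
Normal system: [[11.7199, 7.2034]; [7.2034, 6]]·[k, ln C]ᵀ = [30.4823, 20.9588]ᵀ.
Δ = 11.7199·6 − (7.2034)² = 18.4301; k = (30.4823·6 − 7.2034·20.9588)/18.4301 = 1.73191, ln C = (11.7199·20.9588 − 7.2034·30.4823)/18.4301 = 1.41385.

k = 1.732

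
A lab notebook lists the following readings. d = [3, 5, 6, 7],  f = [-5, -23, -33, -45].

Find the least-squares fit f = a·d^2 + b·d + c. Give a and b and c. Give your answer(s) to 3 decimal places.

a = -0.545, b = -4.509, c = 13.400

Compute the Gram sums: Σd^2·d^2 = 4403, Σd^2·d = 711, Σd^2 = 119, Σd·d = 119, Σd = 21, Σ1 = 4.
Moment sums: Σd^2·f = -4013, Σd·f = -643, Σf = -106.
XᵀX·[a, b, c]ᵀ = Xᵀf becomes [[4403, 711, 119]; [711, 119, 21]; [119, 21, 4]]·[a, b, c]ᵀ = [-4013, -643, -106]ᵀ.
Row-reducing yields a = -6/11, b = -248/55, c = 67/5.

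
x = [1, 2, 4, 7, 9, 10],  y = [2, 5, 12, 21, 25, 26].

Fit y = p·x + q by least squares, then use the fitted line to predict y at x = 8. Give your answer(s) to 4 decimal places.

ŷ = 22.0552

Normal-equation sums: Σx·x = 251, Σx = 33, Σ1 = 6.
Right-hand side: Σx·y = 692, Σy = 91.
Normal equations: [[251, 33]; [33, 6]]·[p, q]ᵀ = [692, 91]ᵀ.
Determinant 251·6 − 33² = 417.
p = (692·6 − 33·91)/417 = 383/139; q = (251·91 − 33·692)/417 = 5/417.
At x = 8: ŷ = (383/139)·(8) + (5/417)·(1) = 9197/417.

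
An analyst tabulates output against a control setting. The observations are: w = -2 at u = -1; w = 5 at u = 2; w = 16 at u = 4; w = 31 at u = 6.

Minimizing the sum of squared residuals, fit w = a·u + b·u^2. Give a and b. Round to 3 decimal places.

MᵀM·[a, b]ᵀ = Mᵀw reads: 57·a + 287·b = 262;  287·a + 1569·b = 1390.
(Σu·u = 57, Σu·u^2 = 287, Σu^2·u^2 = 1569, Σu·w = 262, Σu^2·w = 1390.)
Δ = 57·1569 − 287² = 7064.
a = (262·1569 − 287·1390)/7064 = 3037/1766; b = (57·1390 − 287·262)/7064 = 1009/1766.

a = 1.720, b = 0.571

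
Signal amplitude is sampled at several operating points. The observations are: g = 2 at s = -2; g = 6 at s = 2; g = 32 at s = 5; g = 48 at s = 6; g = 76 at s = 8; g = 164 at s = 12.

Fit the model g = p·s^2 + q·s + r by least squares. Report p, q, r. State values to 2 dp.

Entries of XᵀX: Σs^2·s^2 = 26785, Σs^2·s = 2581, Σs^2 = 277, Σs·s = 277, Σs = 31, Σ1 = 6.
And Σs^2·g = 31040, Σs·g = 3032, Σg = 328.
So XᵀX·[p, q, r]ᵀ = Xᵀg: [[26785, 2581, 277]; [2581, 277, 31]; [277, 31, 6]]·[p, q, r]ᵀ = [31040, 3032, 328]ᵀ.
Inverting the 3×3 Gram matrix, [p, q, r]ᵀ = [79907/78295, 109787/78295, 23854/78295]ᵀ.

p = 1.02, q = 1.40, r = 0.30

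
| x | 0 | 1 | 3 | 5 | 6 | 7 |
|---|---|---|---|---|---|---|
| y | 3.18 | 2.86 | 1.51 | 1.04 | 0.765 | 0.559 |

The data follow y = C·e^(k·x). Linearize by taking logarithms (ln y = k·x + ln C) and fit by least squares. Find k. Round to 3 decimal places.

k = -0.250

Linearized form: ln y = k·x + ln C. From the 6 transformed points,
Over the data: Σx = 22.0000, Σ(x)² = 120.0000, Σln y = 1.8095, Σx·ln y = -3.1953.
Normal system: [[120.0000, 22.0000]; [22.0000, 6]]·[k, ln C]ᵀ = [-3.1953, 1.8095]ᵀ.
Slope k = (n·Σx·ln y − Σx·Σln y)/(n·Σ(x)² − (Σx)²) = (6·-3.1953 − 22.0000·1.8095)/236.0000 = -0.24992; ln C = (Σln y − k·Σx)/n = 1.21797.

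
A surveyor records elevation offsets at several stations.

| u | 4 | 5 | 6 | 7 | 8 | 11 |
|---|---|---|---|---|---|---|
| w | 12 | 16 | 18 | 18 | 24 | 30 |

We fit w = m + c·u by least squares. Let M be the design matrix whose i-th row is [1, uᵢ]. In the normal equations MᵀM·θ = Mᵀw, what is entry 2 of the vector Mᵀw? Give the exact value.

Entry 2 ↔ basis u, so (Mᵀw)_{2} = Σᵢ (u)·wᵢ = (4)·(12) + (5)·(16) + (6)·(18) + (7)·(18) + (8)·(24) + (11)·(30) = 884.

884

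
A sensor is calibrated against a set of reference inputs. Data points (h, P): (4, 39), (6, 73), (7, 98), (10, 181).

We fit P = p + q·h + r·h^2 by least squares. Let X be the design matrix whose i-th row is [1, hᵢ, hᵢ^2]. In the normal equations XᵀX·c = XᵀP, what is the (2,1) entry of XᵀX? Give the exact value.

27

Row 2 ↔ basis h, column 1 ↔ basis 1, so (XᵀX)_{2,1} = Σᵢ h = (4)·(1) + (6)·(1) + (7)·(1) + (10)·(1) = 27.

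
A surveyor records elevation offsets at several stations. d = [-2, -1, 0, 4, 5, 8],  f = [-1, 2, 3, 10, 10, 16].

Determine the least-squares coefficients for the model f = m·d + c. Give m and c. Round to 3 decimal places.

Entries of AᵀA: Σd·d = 110, Σd = 14, Σ1 = 6.
For Aᵀf: Σd·f = 218, Σf = 40.
So AᵀA·[m, c]ᵀ = Aᵀf: [[110, 14]; [14, 6]]·[m, c]ᵀ = [218, 40]ᵀ.
Eliminating c: 6·(row 1) − 14·(row 2) gives 464·m = 6·218 − 14·40 = 748, so m = 187/116.
Then c = (40 − 14·(187/116))/6 = 337/116.

m = 1.612, c = 2.905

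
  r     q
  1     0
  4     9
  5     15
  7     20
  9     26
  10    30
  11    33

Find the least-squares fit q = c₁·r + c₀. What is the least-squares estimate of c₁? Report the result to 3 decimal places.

c₁ = 3.293

Entries of XᵀX: Σr·r = 393, Σr = 47, Σ1 = 7.
Moment sums: Σr·q = 1148, Σq = 133.
det = 393·7 − 47² = 542.
c₁ = (1148·7 − 47·133)/542 = 1785/542; c₀ = (393·133 − 47·1148)/542 = -1687/542.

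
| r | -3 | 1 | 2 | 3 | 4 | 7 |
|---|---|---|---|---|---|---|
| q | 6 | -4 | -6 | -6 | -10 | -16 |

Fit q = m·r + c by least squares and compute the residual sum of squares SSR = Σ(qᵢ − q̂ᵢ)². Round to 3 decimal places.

SSR = 3.759

Forming AᵀA = [[88, 14]; [14, 6]] and Aᵀq = [-204, -36]ᵀ gives AᵀA·[m, c]ᵀ = Aᵀq.
Δ = 88·6 − 14² = 332.
m = ((-204)·6 − 14·(-36))/332 = -180/83; c = (88·(-36) − 14·(-204))/332 = -78/83.
Residuals: 36/83, -74/83, -60/83, 120/83, -32/83, 10/83; SSR = 312/83.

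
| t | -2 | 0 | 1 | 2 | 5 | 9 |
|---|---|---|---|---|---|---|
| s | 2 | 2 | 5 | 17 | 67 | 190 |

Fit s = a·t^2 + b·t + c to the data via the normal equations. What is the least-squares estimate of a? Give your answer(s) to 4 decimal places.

From the data, Σt^2·t^2 = 7219, Σt^2·t = 855, Σt^2 = 115, Σt·t = 115, Σt = 15, Σ1 = 6.
For Mᵀs: Σt^2·s = 17146, Σt·s = 2080, Σs = 283.
Inverting the 3×3 Gram matrix, [a, b, c]ᵀ = [77729/39956, 138431/39956, 12177/9989]ᵀ.

a = 1.9454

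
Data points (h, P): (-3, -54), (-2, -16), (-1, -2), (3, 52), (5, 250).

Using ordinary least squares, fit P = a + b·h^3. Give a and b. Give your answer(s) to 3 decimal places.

a = -0.388, b = 1.999

The normal system AᵀA·[a, b]ᵀ = AᵀP is [[5, 116]; [116, 17148]]·[a, b]ᵀ = [230, 34242]ᵀ.
Δ = 5·17148 − 116² = 72284.
a = (230·17148 − 116·34242)/72284 = -7008/18071; b = (5·34242 − 116·230)/72284 = 72265/36142.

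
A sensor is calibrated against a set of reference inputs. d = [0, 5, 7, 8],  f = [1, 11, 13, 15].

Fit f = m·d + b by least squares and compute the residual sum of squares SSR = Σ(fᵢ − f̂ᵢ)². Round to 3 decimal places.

With design matrix X, XᵀX = [[138, 20]; [20, 4]] and Xᵀf = [266, 40]ᵀ.
Eliminating b: 4·(row 1) − 20·(row 2) gives 152·m = 4·266 − 20·40 = 264, so m = 33/19.
Then b = (40 − 20·(33/19))/4 = 25/19.
Residuals: -6/19, 1, -9/19, -4/19; SSR = 26/19.

SSR = 1.368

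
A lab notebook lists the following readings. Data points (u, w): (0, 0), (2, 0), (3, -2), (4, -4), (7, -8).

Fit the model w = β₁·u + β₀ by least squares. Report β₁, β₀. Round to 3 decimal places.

With design matrix X, XᵀX = [[78, 16]; [16, 5]] and Xᵀw = [-78, -14]ᵀ.
det = 78·5 − 16² = 134.
β₁ = ((-78)·5 − 16·(-14))/134 = -83/67; β₀ = (78·(-14) − 16·(-78))/134 = 78/67.

β₁ = -1.239, β₀ = 1.164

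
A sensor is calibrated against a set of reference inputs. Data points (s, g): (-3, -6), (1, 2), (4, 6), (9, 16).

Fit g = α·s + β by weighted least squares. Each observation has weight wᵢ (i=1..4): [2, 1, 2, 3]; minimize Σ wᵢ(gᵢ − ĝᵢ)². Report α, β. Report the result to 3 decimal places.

α = 1.821, β = -0.579

Setting ∂/∂α … = 0 gives: 294·α + 30·β = 518;  30·α + 8·β = 50.
Eliminating β: 8·(row 1) − 30·(row 2) gives 1452·α = 8·518 − 30·50 = 2644, so α = 661/363.
Then β = (50 − 30·(661/363))/8 = -70/121.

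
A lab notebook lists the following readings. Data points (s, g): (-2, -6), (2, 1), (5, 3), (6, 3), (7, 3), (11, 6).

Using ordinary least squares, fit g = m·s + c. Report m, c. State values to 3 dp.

m = 0.867, c = -2.523

Compute the Gram sums: Σs·s = 239, Σs = 29, Σ1 = 6.
For Aᵀg: Σs·g = 134, Σg = 10.
So AᵀA·[m, c]ᵀ = Aᵀg: [[239, 29]; [29, 6]]·[m, c]ᵀ = [134, 10]ᵀ.
Eliminating c: 6·(row 1) − 29·(row 2) gives 593·m = 6·134 − 29·10 = 514, so m = 514/593.
Then c = (10 − 29·(514/593))/6 = -1496/593.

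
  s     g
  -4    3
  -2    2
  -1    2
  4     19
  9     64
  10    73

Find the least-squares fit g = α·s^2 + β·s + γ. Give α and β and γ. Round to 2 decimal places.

Compute the Gram sums: Σs^2·s^2 = 17090, Σs^2·s = 1720, Σs^2 = 218, Σs·s = 218, Σs = 16, Σ1 = 6.
For Mᵀg: Σs^2·g = 12846, Σs·g = 1364, Σg = 163.
Normal equations: [[17090, 1720, 218]; [1720, 218, 16]; [218, 16, 6]]·[α, β, γ]ᵀ = [12846, 1364, 163]ᵀ.
Solving the 3×3 system (Gaussian elimination) gives α = 233623/466692, β = 239107/116673, γ = 546563/155564.

α = 0.50, β = 2.05, γ = 3.51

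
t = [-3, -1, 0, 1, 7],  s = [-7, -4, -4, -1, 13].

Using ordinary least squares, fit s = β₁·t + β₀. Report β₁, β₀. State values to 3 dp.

β₁ = 2.067, β₀ = -2.254

Setting ∂/∂β₁ … = 0 gives: 60·β₁ + 4·β₀ = 115;  4·β₁ + 5·β₀ = -3.
det = 60·5 − 4² = 284.
β₁ = (115·5 − 4·(-3))/284 = 587/284; β₀ = (60·(-3) − 4·115)/284 = -160/71.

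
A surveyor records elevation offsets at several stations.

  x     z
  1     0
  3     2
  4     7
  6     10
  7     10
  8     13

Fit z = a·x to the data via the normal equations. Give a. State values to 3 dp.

Sums needed: Σx·x = 175.
Moment sums: Σx·z = 268.
Hence a = 268 / 175 ≈ 1.53143.

a = 1.531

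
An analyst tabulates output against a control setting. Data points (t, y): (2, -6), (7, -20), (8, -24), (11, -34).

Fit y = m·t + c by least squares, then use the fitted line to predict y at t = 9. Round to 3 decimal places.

With design matrix M, MᵀM = [[238, 28]; [28, 4]] and Mᵀy = [-718, -84]ᵀ.
det = 238·4 − 28² = 168.
m = ((-718)·4 − 28·(-84))/168 = -65/21; c = (238·(-84) − 28·(-718))/168 = 2/3.
At t = 9: ŷ = (-65/21)·(9) + (2/3)·(1) = -571/21.

ŷ = -27.190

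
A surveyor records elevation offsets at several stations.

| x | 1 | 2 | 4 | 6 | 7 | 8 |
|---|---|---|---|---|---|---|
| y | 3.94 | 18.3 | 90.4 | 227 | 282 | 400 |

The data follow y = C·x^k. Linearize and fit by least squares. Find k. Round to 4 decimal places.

k = 2.2242

Taking logs, ln y = k·ln x + ln C, so regress ln y on ln x.
XᵀX = [[13.7233, 7.8966]; [7.8966, 6]], rhs = [41.4169, 25.8406]ᵀ  (here Σln x = 7.8966, Σ(ln x)² = 13.7233, Σln y = 25.8406, Σln x·ln y = 41.4169).
Slope k = (n·Σln x·ln y − Σln x·Σln y)/(n·Σ(ln x)² − (Σln x)²) = (6·41.4169 − 7.8966·25.8406)/19.9843 = 2.22420; ln C = (Σln y − k·Σln x)/n = 1.37952.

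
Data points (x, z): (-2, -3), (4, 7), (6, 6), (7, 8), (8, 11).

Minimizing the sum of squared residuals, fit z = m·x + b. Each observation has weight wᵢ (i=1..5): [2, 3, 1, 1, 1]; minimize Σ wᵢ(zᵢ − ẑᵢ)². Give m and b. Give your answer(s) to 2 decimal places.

m = 1.31, b = 0.25

Compute the Gram sums: Σwᵢ·x·x = 205, Σwᵢ·x = 29, Σwᵢ·1 = 8.
Moment sums: Σwᵢ·x·z = 276, Σwᵢ·z = 40.
Normal equations: [[205, 29]; [29, 8]]·[m, b]ᵀ = [276, 40]ᵀ.
det = 205·8 − 29² = 799.
m = (276·8 − 29·40)/799 = 1048/799; b = (205·40 − 29·276)/799 = 196/799.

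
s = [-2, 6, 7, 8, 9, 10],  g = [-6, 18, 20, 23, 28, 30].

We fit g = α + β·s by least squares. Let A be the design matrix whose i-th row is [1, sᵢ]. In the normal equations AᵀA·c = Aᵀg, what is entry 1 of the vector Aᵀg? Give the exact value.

113

Entry 1 ↔ basis 1, so (Aᵀg)_{1} = Σᵢ gᵢ = (1)·(-6) + (1)·(18) + (1)·(20) + (1)·(23) + (1)·(28) + (1)·(30) = 113.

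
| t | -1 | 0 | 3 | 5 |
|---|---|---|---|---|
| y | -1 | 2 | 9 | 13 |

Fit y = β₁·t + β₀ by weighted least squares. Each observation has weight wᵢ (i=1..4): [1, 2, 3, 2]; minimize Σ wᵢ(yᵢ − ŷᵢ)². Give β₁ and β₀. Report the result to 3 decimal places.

β₁ = 2.293, β₀ = 1.840

Entries of AᵀWA: Σwᵢ·t·t = 78, Σwᵢ·t = 18, Σwᵢ·1 = 8.
And Σwᵢ·t·y = 212, Σwᵢ·y = 56.
AᵀWA·[β₁, β₀]ᵀ = AᵀWy becomes [[78, 18]; [18, 8]]·[β₁, β₀]ᵀ = [212, 56]ᵀ.
Eliminating β₀: 8·(row 1) − 18·(row 2) gives 300·β₁ = 8·212 − 18·56 = 688, so β₁ = 172/75.
Then β₀ = (56 − 18·(172/75))/8 = 46/25.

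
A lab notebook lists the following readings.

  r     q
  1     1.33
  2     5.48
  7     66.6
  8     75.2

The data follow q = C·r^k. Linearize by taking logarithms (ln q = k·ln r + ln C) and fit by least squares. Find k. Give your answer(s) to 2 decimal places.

k = 1.96

Taking logs, ln q = k·ln r + ln C, so regress ln q on ln r.
XᵀX = [[8.5911, 4.7185]; [4.7185, 4]], rhs = [18.3329, 10.5051]ᵀ  (here Σln r = 4.7185, Σ(ln r)² = 8.5911, Σln q = 10.5051, Σln r·ln q = 18.3329).
Δ = 8.5911·4 − (4.7185)² = 12.1002; k = (18.3329·4 − 4.7185·10.5051)/12.1002 = 1.96387, ln C = (8.5911·10.5051 − 4.7185·18.3329)/12.1002 = 0.30965.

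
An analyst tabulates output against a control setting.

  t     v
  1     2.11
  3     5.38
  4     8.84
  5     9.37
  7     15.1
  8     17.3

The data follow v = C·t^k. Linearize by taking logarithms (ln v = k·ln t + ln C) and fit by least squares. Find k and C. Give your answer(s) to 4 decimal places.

k = 1.0153, C = 2.0029

Linearized form: ln v = k·ln t + ln C. From the 6 transformed points,
Over the data: Σln t = 8.1197, Σ(ln t)² = 13.8297, Σln v = 12.4116, Σln t·ln v = 19.6813.
Normal system: [[13.8297, 8.1197]; [8.1197, 6]]·[k, ln C]ᵀ = [19.6813, 12.4116]ᵀ.
Solving (det = 17.0487): k = 1.01531, ln C = 0.69460, so C = exp(0.69460) = 2.00290.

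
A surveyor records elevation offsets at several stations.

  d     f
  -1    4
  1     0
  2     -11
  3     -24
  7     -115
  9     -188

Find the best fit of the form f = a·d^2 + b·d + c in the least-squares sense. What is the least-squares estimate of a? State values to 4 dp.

a = -2.0573

AᵀA·[a, b, c]ᵀ = Aᵀf reads: 9061·a + 1107·b + 145·c = -21119;  1107·a + 145·b + 21·c = -2595;  145·a + 21·b + 6·c = -334.
(Σd^2·d^2 = 9061, Σd^2·d = 1107, Σd^2 = 145, Σd·d = 145, Σd = 21, Σ1 = 6, Σd^2·f = -21119, Σd·f = -2595, Σf = -334.)
Solving the 3×3 system (Gaussian elimination) gives a = -5318/2585, b = -6966/2585, c = 9001/2585.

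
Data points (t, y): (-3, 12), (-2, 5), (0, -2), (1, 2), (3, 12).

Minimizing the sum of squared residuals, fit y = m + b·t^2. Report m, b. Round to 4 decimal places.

Entries of AᵀA: Σ1 = 5, Σt^2 = 23, Σt^2·t^2 = 179.
For Aᵀy: Σy = 29, Σt^2·y = 238.
So AᵀA·[m, b]ᵀ = Aᵀy: [[5, 23]; [23, 179]]·[m, b]ᵀ = [29, 238]ᵀ.
Eliminating b: 179·(row 1) − 23·(row 2) gives 366·m = 179·29 − 23·238 = -283, so m = -283/366.
Then b = (238 − 23·(-283/366))/179 = 523/366.

m = -0.7732, b = 1.4290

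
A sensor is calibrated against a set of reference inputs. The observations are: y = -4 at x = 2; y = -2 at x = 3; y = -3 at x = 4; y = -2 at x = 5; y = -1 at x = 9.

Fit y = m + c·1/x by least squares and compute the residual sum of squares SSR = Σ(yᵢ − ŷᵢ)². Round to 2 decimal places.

Forming AᵀA = [[5, 251/180]; [251/180, 15421/32400]] and Aᵀy = [-12, -707/180]ᵀ gives AᵀA·[m, c]ᵀ = Aᵀy.
Determinant 5·(15421/32400) − (251/180)² = 1763/4050.
m = ((-12)·(15421/32400) − (251/180)·(-707/180))/(1763/4050) = -7595/14104; c = (5·(-707/180) − (251/180)·(-12))/(1763/4050) = -23535/3526.
Residuals: -1751/14104, 10767/14104, -5591/7052, -1785/14104, 3951/14104; SSR = 18635/14104.

SSR = 1.32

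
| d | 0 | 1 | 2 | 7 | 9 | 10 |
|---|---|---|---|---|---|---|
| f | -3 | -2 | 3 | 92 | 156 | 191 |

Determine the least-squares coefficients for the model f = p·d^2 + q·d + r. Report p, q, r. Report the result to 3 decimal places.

Sums needed: Σd^2·d^2 = 18979, Σd^2·d = 2081, Σd^2 = 235, Σd·d = 235, Σd = 29, Σ1 = 6.
And Σd^2·f = 36254, Σd·f = 3962, Σf = 437.
MᵀM·[p, q, r]ᵀ = Mᵀf becomes [[18979, 2081, 235]; [2081, 235, 29]; [235, 29, 6]]·[p, q, r]ᵀ = [36254, 3962, 437]ᵀ.
Inverting the 3×3 Gram matrix, [p, q, r]ᵀ = [99803/50460, -10417/50460, -15286/4205]ᵀ.

p = 1.978, q = -0.206, r = -3.635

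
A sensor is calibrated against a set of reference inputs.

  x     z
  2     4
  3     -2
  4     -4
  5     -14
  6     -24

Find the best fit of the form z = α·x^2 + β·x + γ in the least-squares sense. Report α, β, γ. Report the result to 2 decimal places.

α = -1.14, β = 2.34, γ = 3.20

Setting ∂/∂α … = 0 gives: 2274·α + 440·β + 90·γ = -1280;  440·α + 90·β + 20·γ = -228;  90·α + 20·β + 5·γ = -40.
Solving the 3×3 system (Gaussian elimination) gives α = -8/7, β = 82/35, γ = 16/5.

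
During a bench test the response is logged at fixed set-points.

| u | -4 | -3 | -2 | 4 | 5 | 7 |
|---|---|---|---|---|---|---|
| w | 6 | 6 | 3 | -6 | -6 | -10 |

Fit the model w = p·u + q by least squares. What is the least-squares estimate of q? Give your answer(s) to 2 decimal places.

XᵀX·[p, q]ᵀ = Xᵀw reads: 119·p + 7·q = -172;  7·p + 6·q = -7.
(Σu·u = 119, Σu = 7, Σ1 = 6, Σu·w = -172, Σw = -7.)
det = 119·6 − 7² = 665.
p = ((-172)·6 − 7·(-7))/665 = -983/665; q = (119·(-7) − 7·(-172))/665 = 53/95.

q = 0.56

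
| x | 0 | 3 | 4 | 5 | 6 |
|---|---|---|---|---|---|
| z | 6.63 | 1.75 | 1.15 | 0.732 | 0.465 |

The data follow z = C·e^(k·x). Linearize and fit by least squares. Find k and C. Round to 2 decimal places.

k = -0.44, C = 6.64

Linearized form: ln z = k·x + ln C. From the 5 transformed points,
Over the data: Σx = 18.0000, Σ(x)² = 86.0000, Σln z = 1.5133, Σx·ln z = -3.9163.
Normal system: [[86.0000, 18.0000]; [18.0000, 5]]·[k, ln C]ᵀ = [-3.9163, 1.5133]ᵀ.
Δ = 86.0000·5 − (18.0000)² = 106.0000; k = (-3.9163·5 − 18.0000·1.5133)/106.0000 = -0.44170, ln C = (86.0000·1.5133 − 18.0000·-3.9163)/106.0000 = 1.89279, so C = exp(1.89279) = 6.63788.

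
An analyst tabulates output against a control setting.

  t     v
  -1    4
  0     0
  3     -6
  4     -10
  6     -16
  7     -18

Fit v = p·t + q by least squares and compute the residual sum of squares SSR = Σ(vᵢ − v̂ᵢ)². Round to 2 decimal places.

SSR = 2.89

Setting ∂/∂p … = 0 gives: 111·p + 19·q = -284;  19·p + 6·q = -46.
Determinant 111·6 − 19² = 305.
p = ((-284)·6 − 19·(-46))/305 = -166/61; q = (111·(-46) − 19·(-284))/305 = 58/61.
Residuals: 20/61, -58/61, 74/61, -4/61, -38/61, 6/61; SSR = 176/61.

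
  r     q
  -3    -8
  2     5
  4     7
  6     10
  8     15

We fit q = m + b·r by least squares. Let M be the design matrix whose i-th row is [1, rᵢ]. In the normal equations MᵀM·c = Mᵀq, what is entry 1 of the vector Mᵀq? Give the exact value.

29

Entry 1 ↔ basis 1, so (Mᵀq)_{1} = Σᵢ qᵢ = (1)·(-8) + (1)·(5) + (1)·(7) + (1)·(10) + (1)·(15) = 29.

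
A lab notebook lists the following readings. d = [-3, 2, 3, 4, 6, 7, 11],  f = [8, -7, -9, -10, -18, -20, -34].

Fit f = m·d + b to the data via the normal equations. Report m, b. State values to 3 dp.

Sums needed: Σd·d = 244, Σd = 30, Σ1 = 7.
For Mᵀf: Σd·f = -727, Σf = -90.
So MᵀM·[m, b]ᵀ = Mᵀf: [[244, 30]; [30, 7]]·[m, b]ᵀ = [-727, -90]ᵀ.
Δ = 244·7 − 30² = 808.
m = ((-727)·7 − 30·(-90))/808 = -2389/808; b = (244·(-90) − 30·(-727))/808 = -75/404.

m = -2.957, b = -0.186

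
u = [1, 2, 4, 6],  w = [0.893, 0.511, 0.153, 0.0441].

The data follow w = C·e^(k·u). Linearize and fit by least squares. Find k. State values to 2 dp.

k = -0.60

Linearized form: ln w = k·u + ln C. From the 4 transformed points,
Σu = 13.0000, Σ(u)² = 57.0000, Σln w = -5.7832, Σu·ln w = -27.6930.
Equations: 57.0000·k + 13.0000·ln C = -27.6930;  13.0000·k + 4·ln C = -5.7832.
Δ = 57.0000·4 − (13.0000)² = 59.0000; k = (-27.6930·4 − 13.0000·-5.7832)/59.0000 = -0.60323, ln C = (57.0000·-5.7832 − 13.0000·-27.6930)/59.0000 = 0.51472.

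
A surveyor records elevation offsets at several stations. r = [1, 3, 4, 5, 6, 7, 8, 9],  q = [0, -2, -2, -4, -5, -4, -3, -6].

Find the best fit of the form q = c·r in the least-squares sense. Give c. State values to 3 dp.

c = -0.605

The normal equations are: 281·c = -170.
(Σr·r = 281, Σr·q = -170.)
Hence c = -170 / 281 ≈ -0.604982.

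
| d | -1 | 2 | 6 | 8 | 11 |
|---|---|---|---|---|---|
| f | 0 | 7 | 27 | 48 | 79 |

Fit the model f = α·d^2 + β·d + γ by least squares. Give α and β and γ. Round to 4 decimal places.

Sums needed: Σd^2·d^2 = 20050, Σd^2·d = 2066, Σd^2 = 226, Σd·d = 226, Σd = 26, Σ1 = 5.
For Mᵀf: Σd^2·f = 13631, Σd·f = 1429, Σf = 161.
So MᵀM·[α, β, γ]ᵀ = Mᵀf: [[20050, 2066, 226]; [2066, 226, 26]; [226, 26, 5]]·[α, β, γ]ᵀ = [13631, 1429, 161]ᵀ.
Row-reducing yields α = 20729/41448, β = 66779/41448, γ = 191/157.

α = 0.5001, β = 1.6112, γ = 1.2166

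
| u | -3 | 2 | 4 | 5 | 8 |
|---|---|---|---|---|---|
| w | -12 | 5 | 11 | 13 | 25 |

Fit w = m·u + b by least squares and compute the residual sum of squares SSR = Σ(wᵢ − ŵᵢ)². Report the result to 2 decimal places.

SSR = 2.69

AᵀA·[m, b]ᵀ = Aᵀw reads: 118·m + 16·b = 355;  16·m + 5·b = 42.
det = 118·5 − 16² = 334.
m = (355·5 − 16·42)/334 = 1103/334; b = (118·42 − 16·355)/334 = -362/167.
Residuals: 25/334, 94/167, -7/167, -449/334, 125/167; SSR = 899/334.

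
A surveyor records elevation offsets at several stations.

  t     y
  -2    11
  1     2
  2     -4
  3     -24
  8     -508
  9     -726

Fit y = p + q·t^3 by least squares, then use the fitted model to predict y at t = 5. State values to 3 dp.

The normal equations are: 6·p + 1269·q = -1249;  1269·p + 794443·q = -790116.
Eliminating q: 794443·(row 1) − 1269·(row 2) gives 3156297·p = 794443·(-1249) − 1269·(-790116) = 10397897, so p = 10397897/3156297.
Then q = ((-790116) − 1269·(10397897/3156297))/794443 = -1051905/1052099.
At t = 5: ŷ = (10397897/3156297)·(1) + (-1051905/1052099)·(125) = -384066478/3156297.

ŷ = -121.683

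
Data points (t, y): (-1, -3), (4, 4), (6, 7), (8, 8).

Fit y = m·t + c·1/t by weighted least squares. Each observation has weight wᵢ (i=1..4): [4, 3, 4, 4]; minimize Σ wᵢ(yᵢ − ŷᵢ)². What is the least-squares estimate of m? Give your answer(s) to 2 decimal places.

m = 1.01

Sums needed: Σwᵢ·t·t = 452, Σwᵢ·t·1/t = 15, Σwᵢ·1/t·1/t = 157/36.
Moment sums: Σwᵢ·t·y = 484, Σwᵢ·1/t·y = 71/3.
det = 452·(157/36) − 15² = 15716/9.
m = (484·(157/36) − 15·(71/3))/(15716/9) = 7901/7858; c = (452·(71/3) − 15·484)/(15716/9) = 7734/3929.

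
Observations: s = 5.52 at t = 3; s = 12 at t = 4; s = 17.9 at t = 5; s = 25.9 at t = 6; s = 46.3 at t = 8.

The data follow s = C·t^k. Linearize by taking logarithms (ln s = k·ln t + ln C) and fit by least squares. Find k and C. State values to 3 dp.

With ln sᵢ as the transformed response and ln tᵢ as the regressor:
XᵀX = [[13.2535, 7.9655]; [7.9655, 5]], rhs = [23.7703, 14.1675]ᵀ  (here Σln t = 7.9655, Σ(ln t)² = 13.2535, Σln s = 14.1675, Σln t·ln s = 23.7703).
Δ = 13.2535·5 − (7.9655)² = 2.8177; k = (23.7703·5 − 7.9655·14.1675)/2.8177 = 2.12939, ln C = (13.2535·14.1675 − 7.9655·23.7703)/2.8177 = -0.55886, so C = exp(-0.55886) = 0.57186.

k = 2.129, C = 0.572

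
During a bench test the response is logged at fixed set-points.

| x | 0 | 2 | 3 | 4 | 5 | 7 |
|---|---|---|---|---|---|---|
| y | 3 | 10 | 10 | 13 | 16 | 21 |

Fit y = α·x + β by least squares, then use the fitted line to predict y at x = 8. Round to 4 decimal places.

ŷ = 23.3785

Sums needed: Σx·x = 103, Σx = 21, Σ1 = 6.
Right-hand side: Σx·y = 329, Σy = 73.
det = 103·6 − 21² = 177.
α = (329·6 − 21·73)/177 = 147/59; β = (103·73 − 21·329)/177 = 610/177.
At x = 8: ŷ = (147/59)·(8) + (610/177)·(1) = 4138/177.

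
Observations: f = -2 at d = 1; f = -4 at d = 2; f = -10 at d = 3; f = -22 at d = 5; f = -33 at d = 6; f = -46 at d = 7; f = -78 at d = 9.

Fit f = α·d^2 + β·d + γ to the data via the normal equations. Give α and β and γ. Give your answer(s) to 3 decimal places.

The normal equations are: 10981·α + 1449·β + 205·γ = -10418;  1449·α + 205·β + 33·γ = -1372;  205·α + 33·β + 7·γ = -195.
Inverting the 3×3 Gram matrix, [α, β, γ]ᵀ = [-24863/23016, 10645/7672, -15895/5754]ᵀ.

α = -1.080, β = 1.388, γ = -2.762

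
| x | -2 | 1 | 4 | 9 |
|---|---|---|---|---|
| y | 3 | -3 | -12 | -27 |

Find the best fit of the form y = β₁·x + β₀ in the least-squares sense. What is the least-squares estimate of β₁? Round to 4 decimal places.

Sums needed: Σx·x = 102, Σx = 12, Σ1 = 4.
And Σx·y = -300, Σy = -39.
MᵀM·[β₁, β₀]ᵀ = Mᵀy becomes [[102, 12]; [12, 4]]·[β₁, β₀]ᵀ = [-300, -39]ᵀ.
Determinant 102·4 − 12² = 264.
β₁ = ((-300)·4 − 12·(-39))/264 = -61/22; β₀ = (102·(-39) − 12·(-300))/264 = -63/44.

β₁ = -2.7727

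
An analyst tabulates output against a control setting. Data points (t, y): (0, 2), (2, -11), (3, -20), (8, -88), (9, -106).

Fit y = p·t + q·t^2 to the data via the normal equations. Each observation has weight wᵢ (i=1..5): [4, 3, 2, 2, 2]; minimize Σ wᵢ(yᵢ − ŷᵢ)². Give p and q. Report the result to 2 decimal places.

p = -3.96, q = -0.87

The normal system AᵀWA·[p, q]ᵀ = AᵀWy is [[320, 2560]; [2560, 21524]]·[p, q]ᵀ = [-3502, -28928]ᵀ.
det = 320·21524 − 2560² = 334080.
p = ((-3502)·21524 − 2560·(-28928))/334080 = -55057/13920; q = (320·(-28928) − 2560·(-3502))/334080 = -76/87.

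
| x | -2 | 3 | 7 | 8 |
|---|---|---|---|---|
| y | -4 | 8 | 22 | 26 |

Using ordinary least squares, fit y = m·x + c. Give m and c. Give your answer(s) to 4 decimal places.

m = 3.0000, c = 1.0000

Entries of AᵀA: Σx·x = 126, Σx = 16, Σ1 = 4.
For Aᵀy: Σx·y = 394, Σy = 52.
So AᵀA·[m, c]ᵀ = Aᵀy: [[126, 16]; [16, 4]]·[m, c]ᵀ = [394, 52]ᵀ.
Δ = 126·4 − 16² = 248.
m = (394·4 − 16·52)/248 = 3; c = (126·52 − 16·394)/248 = 1.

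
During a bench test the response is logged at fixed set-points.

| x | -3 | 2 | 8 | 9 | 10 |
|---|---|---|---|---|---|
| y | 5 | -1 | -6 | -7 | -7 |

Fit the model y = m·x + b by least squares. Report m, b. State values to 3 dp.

MᵀM·[m, b]ᵀ = Mᵀy reads: 258·m + 26·b = -198;  26·m + 5·b = -16.
(Σx·x = 258, Σx = 26, Σ1 = 5, Σx·y = -198, Σy = -16.)
Determinant 258·5 − 26² = 614.
m = ((-198)·5 − 26·(-16))/614 = -287/307; b = (258·(-16) − 26·(-198))/614 = 510/307.

m = -0.935, b = 1.661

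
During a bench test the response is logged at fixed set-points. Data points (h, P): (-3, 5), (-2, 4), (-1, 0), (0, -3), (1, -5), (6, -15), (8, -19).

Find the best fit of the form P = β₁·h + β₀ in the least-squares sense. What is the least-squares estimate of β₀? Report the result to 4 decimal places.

Setting ∂/∂β₁ … = 0 gives: 115·β₁ + 9·β₀ = -270;  9·β₁ + 7·β₀ = -33.
(Σh·h = 115, Σh = 9, Σ1 = 7, Σh·P = -270, ΣP = -33.)
Determinant 115·7 − 9² = 724.
β₁ = ((-270)·7 − 9·(-33))/724 = -1593/724; β₀ = (115·(-33) − 9·(-270))/724 = -1365/724.

β₀ = -1.8854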